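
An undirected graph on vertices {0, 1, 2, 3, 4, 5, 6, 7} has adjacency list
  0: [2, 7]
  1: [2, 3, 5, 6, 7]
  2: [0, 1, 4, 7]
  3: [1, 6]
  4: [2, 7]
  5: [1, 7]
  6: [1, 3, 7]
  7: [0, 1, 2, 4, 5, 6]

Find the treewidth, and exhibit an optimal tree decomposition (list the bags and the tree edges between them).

Treewidth 2.
Bags: B1 = {2, 4, 7}  B2 = {1, 2, 7}  B3 = {0, 2, 7}  B4 = {1, 6, 7}  B5 = {1, 3, 6}  B6 = {1, 5, 7}
Tree: B1–B2, B1–B3, B2–B4, B4–B5, B4–B6

Every bag has size at most 3, so the width is 3 − 1 = 2 and tw(G) ≤ 2. For the lower bound, the 3 vertices {1, 3, 6} are pairwise adjacent, and any tree decomposition puts a clique entirely inside one bag — forcing width ≥ 2. Hence tw(G) = 2 exactly.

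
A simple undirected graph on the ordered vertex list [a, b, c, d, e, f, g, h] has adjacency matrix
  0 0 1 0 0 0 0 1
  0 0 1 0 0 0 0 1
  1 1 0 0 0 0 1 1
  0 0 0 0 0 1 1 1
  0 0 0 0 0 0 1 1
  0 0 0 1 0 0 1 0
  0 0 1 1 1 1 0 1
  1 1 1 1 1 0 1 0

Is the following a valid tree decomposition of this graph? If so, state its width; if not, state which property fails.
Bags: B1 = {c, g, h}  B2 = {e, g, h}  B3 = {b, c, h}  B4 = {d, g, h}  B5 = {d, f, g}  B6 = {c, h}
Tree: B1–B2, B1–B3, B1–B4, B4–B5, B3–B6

A tree decomposition must satisfy three properties: every vertex lies in some bag; for every edge, both endpoints lie together in some bag; and for every vertex, the bags containing it form a connected subtree. Here vertex a appears in no bag, so the decomposition is invalid.

No — vertex a appears in no bag.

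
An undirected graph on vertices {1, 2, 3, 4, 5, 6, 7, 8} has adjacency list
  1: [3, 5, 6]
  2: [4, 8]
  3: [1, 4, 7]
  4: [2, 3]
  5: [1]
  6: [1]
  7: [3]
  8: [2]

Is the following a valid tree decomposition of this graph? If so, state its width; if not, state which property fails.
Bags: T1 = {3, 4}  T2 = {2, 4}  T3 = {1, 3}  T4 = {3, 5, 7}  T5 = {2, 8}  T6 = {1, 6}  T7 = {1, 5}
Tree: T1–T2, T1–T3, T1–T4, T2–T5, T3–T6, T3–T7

No — bags containing vertex 5 are not connected in the tree.

A tree decomposition must satisfy three properties: every vertex lies in some bag; for every edge, both endpoints lie together in some bag; and for every vertex, the bags containing it form a connected subtree. Here bags containing vertex 5 are not connected in the tree, so the decomposition is invalid.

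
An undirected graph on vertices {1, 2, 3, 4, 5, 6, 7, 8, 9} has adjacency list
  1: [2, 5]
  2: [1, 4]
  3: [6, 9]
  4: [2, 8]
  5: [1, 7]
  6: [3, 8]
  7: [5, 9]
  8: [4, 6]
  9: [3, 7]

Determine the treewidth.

2

A width-2 tree decomposition is:
Bags: B1 = {1, 5, 7}  B2 = {1, 7, 9}  B3 = {1, 3, 9}  B4 = {1, 3, 6}  B5 = {1, 6, 8}  B6 = {1, 4, 8}  B7 = {1, 2, 4}
Tree: B1–B2, B2–B3, B3–B4, B4–B5, B5–B6, B6–B7
Every bag has size at most 3, so the width is 3 − 1 = 2 and tw(G) ≤ 2. For the lower bound, G contains the cycle 1–5–7–9–3–6–8–4–2–1, so G is not a forest; only forests have treewidth ≤ 1, hence tw(G) ≥ 2. Hence tw(G) = 2 exactly.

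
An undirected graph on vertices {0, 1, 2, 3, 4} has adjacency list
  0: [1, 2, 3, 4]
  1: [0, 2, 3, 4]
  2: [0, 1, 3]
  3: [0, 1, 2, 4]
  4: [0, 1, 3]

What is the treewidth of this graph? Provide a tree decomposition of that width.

Treewidth 3.
Bags: B1 = {0, 1, 3, 4}  B2 = {0, 1, 2, 3}
Tree: B1–B2

Every bag has size at most 4, so the width is 4 − 1 = 3 and tw(G) ≤ 3. On the other hand G contains the 4-clique {0, 1, 2, 3}. A clique must lie in a single bag of any decomposition, so no decomposition can have width below 3. Therefore the treewidth is 3.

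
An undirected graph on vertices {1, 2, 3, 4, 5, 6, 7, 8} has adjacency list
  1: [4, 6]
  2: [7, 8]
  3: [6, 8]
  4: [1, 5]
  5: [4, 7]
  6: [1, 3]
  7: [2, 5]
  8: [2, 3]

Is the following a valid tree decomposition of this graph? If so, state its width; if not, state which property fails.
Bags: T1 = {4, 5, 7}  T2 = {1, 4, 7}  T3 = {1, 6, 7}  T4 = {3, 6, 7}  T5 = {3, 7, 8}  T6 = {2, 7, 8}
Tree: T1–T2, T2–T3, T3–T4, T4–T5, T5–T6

Vertex coverage: the bags together contain {1, 2, 3, 4, 5, 6, 7, 8}, the full vertex set. Edge coverage: each edge of G has both endpoints in at least one bag. Running intersection: for every vertex, the bags containing it form a connected subtree. All three properties hold, so this is a valid tree decomposition of width max|bag| − 1 = 2, and hence tw(G) ≤ 2.

Yes; width 2.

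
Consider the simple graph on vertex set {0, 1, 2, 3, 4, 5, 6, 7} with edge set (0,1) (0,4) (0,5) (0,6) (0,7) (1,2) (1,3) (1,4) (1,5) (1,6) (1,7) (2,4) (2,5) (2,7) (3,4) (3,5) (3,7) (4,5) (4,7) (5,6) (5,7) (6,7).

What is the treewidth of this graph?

A width-4 tree decomposition is:
Bags: B1 = {0, 1, 5, 6, 7}  B2 = {0, 1, 4, 5, 7}  B3 = {1, 2, 4, 5, 7}  B4 = {1, 3, 4, 5, 7}
Tree: B1–B2, B2–B3, B3–B4
Every bag has size at most 5, so the width is 5 − 1 = 4 and tw(G) ≤ 4. For the lower bound, the 5 vertices {0, 1, 4, 5, 7} are pairwise adjacent, and any tree decomposition puts a clique entirely inside one bag — forcing width ≥ 4. Combining the bounds, tw(G) = 4.

4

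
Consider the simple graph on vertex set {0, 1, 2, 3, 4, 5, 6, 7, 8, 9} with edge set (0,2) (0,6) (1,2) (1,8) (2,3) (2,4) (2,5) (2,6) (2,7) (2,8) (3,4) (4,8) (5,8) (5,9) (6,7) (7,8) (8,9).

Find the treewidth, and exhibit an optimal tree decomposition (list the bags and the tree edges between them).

Treewidth 2.
One such decomposition:
Bags: B1 = {0, 2, 6}  B2 = {2, 6, 7}  B3 = {2, 7, 8}  B4 = {2, 5, 8}  B5 = {2, 4, 8}  B6 = {1, 2, 8}  B7 = {2, 3, 4}  B8 = {5, 8, 9}
Tree: B1–B2, B2–B3, B3–B4, B4–B5, B4–B6, B5–B7, B4–B8

Every bag has size at most 3, so the width is 3 − 1 = 2 and tw(G) ≤ 2. For the lower bound, the 3 vertices {5, 8, 9} are pairwise adjacent, and any tree decomposition puts a clique entirely inside one bag — forcing width ≥ 2. Therefore the treewidth is 2.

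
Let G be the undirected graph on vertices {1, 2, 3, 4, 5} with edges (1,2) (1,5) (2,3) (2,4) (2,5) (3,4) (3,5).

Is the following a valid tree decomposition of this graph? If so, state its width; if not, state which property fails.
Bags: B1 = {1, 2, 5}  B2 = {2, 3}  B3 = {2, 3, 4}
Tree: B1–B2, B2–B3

A tree decomposition must satisfy three properties: every vertex lies in some bag; for every edge, both endpoints lie together in some bag; and for every vertex, the bags containing it form a connected subtree. Here edge (5,3) lies in no bag, so the decomposition is invalid.

No — edge (5,3) lies in no bag.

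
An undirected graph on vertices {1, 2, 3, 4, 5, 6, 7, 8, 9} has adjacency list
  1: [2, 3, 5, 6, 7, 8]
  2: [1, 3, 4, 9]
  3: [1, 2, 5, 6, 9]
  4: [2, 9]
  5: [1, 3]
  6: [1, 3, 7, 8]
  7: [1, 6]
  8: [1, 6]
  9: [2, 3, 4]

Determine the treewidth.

A width-2 tree decomposition is:
Bags: B1 = {1, 2, 3}  B2 = {1, 3, 6}  B3 = {2, 3, 9}  B4 = {2, 4, 9}  B5 = {1, 3, 5}  B6 = {1, 6, 7}  B7 = {1, 6, 8}
Tree: B1–B2, B1–B3, B3–B4, B1–B5, B2–B6, B2–B7
Every bag has size at most 3, so the width is 3 − 1 = 2 and tw(G) ≤ 2. On the other hand G contains the 3-clique {1, 6, 8}. A clique must lie in a single bag of any decomposition, so no decomposition can have width below 2. Hence tw(G) = 2 exactly.

2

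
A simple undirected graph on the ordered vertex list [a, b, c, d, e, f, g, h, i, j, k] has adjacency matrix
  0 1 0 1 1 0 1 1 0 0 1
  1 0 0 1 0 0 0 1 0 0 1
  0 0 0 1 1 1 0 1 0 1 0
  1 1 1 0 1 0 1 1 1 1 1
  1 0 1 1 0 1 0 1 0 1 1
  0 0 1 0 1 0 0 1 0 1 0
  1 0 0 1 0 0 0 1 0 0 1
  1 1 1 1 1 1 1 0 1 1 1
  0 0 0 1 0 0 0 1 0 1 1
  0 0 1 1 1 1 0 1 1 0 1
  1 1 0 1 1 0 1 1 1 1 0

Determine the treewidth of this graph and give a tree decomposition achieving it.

Every bag has size at most 5, so the width is 5 − 1 = 4 and tw(G) ≤ 4. On the other hand G contains the 5-clique {c, d, e, h, j}. A clique must lie in a single bag of any decomposition, so no decomposition can have width below 4. Hence tw(G) = 4 exactly.

Treewidth 4.
One optimal decomposition is:
Bags: B1 = {a, d, e, h, k}  B2 = {d, e, h, j, k}  B3 = {c, d, e, h, j}  B4 = {d, h, i, j, k}  B5 = {a, d, g, h, k}  B6 = {c, e, f, h, j}  B7 = {a, b, d, h, k}
Tree: B1–B2, B2–B3, B2–B4, B1–B5, B3–B6, B1–B7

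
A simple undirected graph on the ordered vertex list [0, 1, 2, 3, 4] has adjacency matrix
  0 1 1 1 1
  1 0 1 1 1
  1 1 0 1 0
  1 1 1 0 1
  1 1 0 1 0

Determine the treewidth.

3

A width-3 tree decomposition is:
Bags: B1 = {0, 1, 3, 4}  B2 = {0, 1, 2, 3}
Tree: B1–B2
Every bag has size at most 4, so the width is 4 − 1 = 3 and tw(G) ≤ 3. Conversely, {0, 1, 2, 3} is a clique of size 4, and the vertices of any clique must share a bag in every tree decomposition; so some bag has ≥ 4 vertices and tw(G) ≥ 3. Combining the bounds, tw(G) = 3.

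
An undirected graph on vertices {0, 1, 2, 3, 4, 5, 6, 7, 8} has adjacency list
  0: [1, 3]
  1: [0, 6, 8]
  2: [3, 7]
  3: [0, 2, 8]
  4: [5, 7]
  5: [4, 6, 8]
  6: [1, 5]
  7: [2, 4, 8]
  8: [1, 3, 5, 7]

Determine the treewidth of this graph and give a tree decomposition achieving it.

Each bag holds 4 vertices, so the decomposition has width 3, which upper-bounds the treewidth. For the lower bound: the 4 vertex sets {0,2,3}, {1}, {8}, {4,5,6,7} are disjoint, each induces a connected subgraph, and every pair is joined by at least one edge of G. Contracting each set to a single vertex therefore yields K_{4} as a minor, and since treewidth is minor-monotone, tw(G) ≥ tw(K_{4}) = 3. The upper and lower bounds meet at 3, so that is the treewidth.

Treewidth 3.
Bags: B1 = {0, 1, 2, 3}  B2 = {1, 2, 3, 8}  B3 = {1, 2, 7, 8}  B4 = {1, 6, 7, 8}  B5 = {5, 6, 7, 8}  B6 = {4, 5, 6, 7}
Tree: B1–B2, B2–B3, B3–B4, B4–B5, B5–B6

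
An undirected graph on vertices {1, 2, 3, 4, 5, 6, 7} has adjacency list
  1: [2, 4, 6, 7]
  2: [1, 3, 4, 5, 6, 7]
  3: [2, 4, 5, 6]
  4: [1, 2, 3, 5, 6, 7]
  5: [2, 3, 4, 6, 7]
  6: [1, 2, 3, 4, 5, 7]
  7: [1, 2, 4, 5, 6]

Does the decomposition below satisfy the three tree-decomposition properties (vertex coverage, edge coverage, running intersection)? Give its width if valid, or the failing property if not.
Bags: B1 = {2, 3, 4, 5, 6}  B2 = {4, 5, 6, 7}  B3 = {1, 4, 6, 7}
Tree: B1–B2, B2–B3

A tree decomposition must satisfy three properties: every vertex lies in some bag; for every edge, both endpoints lie together in some bag; and for every vertex, the bags containing it form a connected subtree. Here edge (2,7) lies in no bag, so the decomposition is invalid.

No — edge (2,7) lies in no bag.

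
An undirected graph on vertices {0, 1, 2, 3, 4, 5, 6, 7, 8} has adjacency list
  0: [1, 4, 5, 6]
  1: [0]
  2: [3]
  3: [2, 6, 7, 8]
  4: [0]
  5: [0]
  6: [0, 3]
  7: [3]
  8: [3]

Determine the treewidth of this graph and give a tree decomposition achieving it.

Every bag has size at most 2, so the width is 2 − 1 = 1 and tw(G) ≤ 1. Any graph with an edge has treewidth ≥ 1, and G has the edge 0–6. Combining the bounds, tw(G) = 1.

Treewidth 1.
One such decomposition:
Bags: B1 = {0, 6}  B2 = {3, 6}  B3 = {0, 4}  B4 = {2, 3}  B5 = {0, 5}  B6 = {0, 1}  B7 = {3, 8}  B8 = {3, 7}
Tree: B1–B2, B1–B3, B2–B4, B1–B5, B1–B6, B4–B7, B7–B8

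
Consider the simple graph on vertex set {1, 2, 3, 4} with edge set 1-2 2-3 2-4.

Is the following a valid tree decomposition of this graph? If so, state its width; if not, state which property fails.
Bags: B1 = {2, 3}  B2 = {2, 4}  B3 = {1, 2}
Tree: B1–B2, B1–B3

Yes; width 1.

Every vertex of G appears in some bag (union = {1, 2, 3, 4}); every edge is covered by a bag; and for each vertex v the set of bags containing v is connected in the bag tree. The decomposition is therefore valid. The largest bag has 2 vertices, so the width is 1.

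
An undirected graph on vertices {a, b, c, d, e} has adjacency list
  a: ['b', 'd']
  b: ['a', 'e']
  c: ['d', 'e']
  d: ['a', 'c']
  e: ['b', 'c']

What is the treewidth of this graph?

A width-2 tree decomposition is:
Bags: B1 = {a, b, e}  B2 = {a, c, e}  B3 = {a, c, d}
Tree: B1–B2, B2–B3
Each bag holds 3 vertices, so the decomposition has width 2, which upper-bounds the treewidth. For the lower bound, G contains the cycle a–b–e–c–d–a, so G is not a forest; only forests have treewidth ≤ 1, hence tw(G) ≥ 2. Combining the bounds, tw(G) = 2.

2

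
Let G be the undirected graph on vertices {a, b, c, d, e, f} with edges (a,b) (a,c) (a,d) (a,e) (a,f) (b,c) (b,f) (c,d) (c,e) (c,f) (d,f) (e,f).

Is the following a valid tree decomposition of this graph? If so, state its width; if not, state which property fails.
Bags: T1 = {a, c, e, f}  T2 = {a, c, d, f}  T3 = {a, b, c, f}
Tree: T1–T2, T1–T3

Yes; width 3.

Every vertex of G appears in some bag (union = {a, b, c, d, e, f}); every edge is covered by a bag; and for each vertex v the set of bags containing v is connected in the bag tree. The decomposition is therefore valid. The largest bag has 4 vertices, so the width is 3.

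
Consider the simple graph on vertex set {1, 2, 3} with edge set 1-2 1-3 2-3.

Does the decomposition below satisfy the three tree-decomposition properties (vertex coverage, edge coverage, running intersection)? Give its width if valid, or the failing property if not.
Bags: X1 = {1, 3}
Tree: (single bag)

No — vertex 2 appears in no bag.

A tree decomposition must satisfy three properties: every vertex lies in some bag; for every edge, both endpoints lie together in some bag; and for every vertex, the bags containing it form a connected subtree. Here vertex 2 appears in no bag, so the decomposition is invalid.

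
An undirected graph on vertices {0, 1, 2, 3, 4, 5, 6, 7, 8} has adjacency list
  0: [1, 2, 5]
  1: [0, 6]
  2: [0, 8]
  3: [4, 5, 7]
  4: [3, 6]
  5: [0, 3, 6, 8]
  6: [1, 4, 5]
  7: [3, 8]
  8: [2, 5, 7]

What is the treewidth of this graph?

A width-3 tree decomposition is:
Bags: B1 = {0, 1, 2, 6}  B2 = {0, 2, 5, 6}  B3 = {2, 5, 6, 8}  B4 = {4, 5, 6, 8}  B5 = {3, 4, 5, 8}  B6 = {3, 4, 7, 8}
Tree: B1–B2, B2–B3, B3–B4, B4–B5, B5–B6
Each bag holds 4 vertices, so the decomposition has width 3, which upper-bounds the treewidth. For the lower bound: the 4 vertex sets {0,1,2}, {6}, {5}, {3,4,7,8} are disjoint, each induces a connected subgraph, and every pair is joined by at least one edge of G. Contracting each set to a single vertex therefore yields K_{4} as a minor, and since treewidth is minor-monotone, tw(G) ≥ tw(K_{4}) = 3. The upper and lower bounds meet at 3, so that is the treewidth.

3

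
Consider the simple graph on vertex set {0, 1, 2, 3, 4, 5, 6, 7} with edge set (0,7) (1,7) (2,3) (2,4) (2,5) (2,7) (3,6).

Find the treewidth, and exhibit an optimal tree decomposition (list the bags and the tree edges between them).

Treewidth 1.
Bags: B1 = {2, 7}  B2 = {0, 7}  B3 = {2, 3}  B4 = {1, 7}  B5 = {3, 6}  B6 = {2, 4}  B7 = {2, 5}
Tree: B1–B2, B1–B3, B2–B4, B3–B5, B1–B6, B3–B7

Each bag holds 2 vertices, so the decomposition has width 1, which upper-bounds the treewidth. Since G has at least one edge (e.g. 7–2), it is not an edgeless graph, so tw(G) ≥ 1. Combining the bounds, tw(G) = 1.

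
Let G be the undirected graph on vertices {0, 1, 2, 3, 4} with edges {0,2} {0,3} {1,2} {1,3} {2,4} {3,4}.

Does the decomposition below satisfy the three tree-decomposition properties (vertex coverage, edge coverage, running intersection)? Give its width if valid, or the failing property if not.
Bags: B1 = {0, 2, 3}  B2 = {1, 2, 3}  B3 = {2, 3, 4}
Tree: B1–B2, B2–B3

Checking the three conditions: (i) the bags cover all of {0, 1, 2, 3, 4}; (ii) for each edge, some bag contains both endpoints; (iii) the bags containing any fixed vertex form a subtree. All hold, so the decomposition is valid with width 3 − 1 = 2.

Yes; width 2.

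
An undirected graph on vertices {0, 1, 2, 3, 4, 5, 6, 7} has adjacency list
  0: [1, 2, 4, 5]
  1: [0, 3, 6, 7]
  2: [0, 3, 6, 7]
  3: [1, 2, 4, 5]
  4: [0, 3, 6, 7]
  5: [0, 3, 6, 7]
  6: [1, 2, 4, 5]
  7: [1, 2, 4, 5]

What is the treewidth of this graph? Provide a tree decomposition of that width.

Treewidth 4.
One such decomposition:
Bags: B1 = {0, 2, 3, 6, 7}  B2 = {0, 1, 3, 6, 7}  B3 = {0, 3, 5, 6, 7}  B4 = {0, 3, 4, 6, 7}
Tree: B1–B2, B2–B3, B3–B4

The largest bag has 5 vertices, giving width 4; this decomposition certifies tw(G) ≤ 4. For the lower bound: the 5 vertex sets {2,7}, {0,1}, {3,5}, {6}, {4} are disjoint, each induces a connected subgraph, and every pair is joined by at least one edge of G. Contracting each set to a single vertex therefore yields K_{5} as a minor, and since treewidth is minor-monotone, tw(G) ≥ tw(K_{5}) = 4. Therefore the treewidth is 4.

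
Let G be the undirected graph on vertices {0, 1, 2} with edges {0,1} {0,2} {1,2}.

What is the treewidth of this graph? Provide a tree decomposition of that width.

With just one bag of size 3, the width is 3 − 1 = 2, so tw(G) ≤ 2. On the other hand G contains the 3-clique {0, 1, 2}. A clique must lie in a single bag of any decomposition, so no decomposition can have width below 2. The upper and lower bounds meet at 2, so that is the treewidth.

Treewidth 2.
Bags: B1 = {0, 1, 2}
Tree: (single bag)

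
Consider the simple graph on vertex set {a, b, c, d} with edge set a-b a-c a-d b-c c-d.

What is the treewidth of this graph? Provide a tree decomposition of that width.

Every bag has size at most 3, so the width is 3 − 1 = 2 and tw(G) ≤ 2. For the lower bound, the 3 vertices {a, c, d} are pairwise adjacent, and any tree decomposition puts a clique entirely inside one bag — forcing width ≥ 2. Combining the bounds, tw(G) = 2.

Treewidth 2.
Bags: B1 = {a, b, c}  B2 = {a, c, d}
Tree: B1–B2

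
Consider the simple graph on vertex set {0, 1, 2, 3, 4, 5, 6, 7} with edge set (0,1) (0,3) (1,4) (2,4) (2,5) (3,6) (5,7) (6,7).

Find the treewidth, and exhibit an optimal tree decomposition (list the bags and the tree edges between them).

Treewidth 2.
One such decomposition:
Bags: B1 = {1, 2, 4}  B2 = {0, 1, 2}  B3 = {0, 2, 3}  B4 = {2, 3, 6}  B5 = {2, 6, 7}  B6 = {2, 5, 7}
Tree: B1–B2, B2–B3, B3–B4, B4–B5, B5–B6

The largest bag has 3 vertices, giving width 2; this decomposition certifies tw(G) ≤ 2. Since 2–4–1–0–3–6–7–5–2 is a cycle in G, G is not acyclic. Forests are exactly the graphs of treewidth ≤ 1, so tw(G) ≥ 2. The upper and lower bounds meet at 2, so that is the treewidth.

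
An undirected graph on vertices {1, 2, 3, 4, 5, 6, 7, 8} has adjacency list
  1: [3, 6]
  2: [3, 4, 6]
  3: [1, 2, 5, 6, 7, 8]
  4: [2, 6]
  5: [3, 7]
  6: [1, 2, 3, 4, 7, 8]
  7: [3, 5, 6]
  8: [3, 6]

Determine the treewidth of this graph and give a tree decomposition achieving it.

Treewidth 2.
One such decomposition:
Bags: B1 = {1, 3, 6}  B2 = {3, 6, 8}  B3 = {2, 3, 6}  B4 = {3, 6, 7}  B5 = {3, 5, 7}  B6 = {2, 4, 6}
Tree: B1–B2, B2–B3, B3–B4, B4–B5, B3–B6

Each bag holds 3 vertices, so the decomposition has width 2, which upper-bounds the treewidth. For the lower bound, the 3 vertices {3, 5, 7} are pairwise adjacent, and any tree decomposition puts a clique entirely inside one bag — forcing width ≥ 2. Combining the bounds, tw(G) = 2.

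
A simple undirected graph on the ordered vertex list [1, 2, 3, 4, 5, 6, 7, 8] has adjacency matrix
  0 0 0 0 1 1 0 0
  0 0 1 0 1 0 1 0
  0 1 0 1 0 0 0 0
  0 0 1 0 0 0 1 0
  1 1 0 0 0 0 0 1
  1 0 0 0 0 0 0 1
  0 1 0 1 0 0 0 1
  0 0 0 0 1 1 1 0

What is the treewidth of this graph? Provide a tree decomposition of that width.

The largest bag has 3 vertices, giving width 2; this decomposition certifies tw(G) ≤ 2. Since 4–3–2–7–4 is a cycle in G, G is not acyclic. Forests are exactly the graphs of treewidth ≤ 1, so tw(G) ≥ 2. Therefore the treewidth is 2.

Treewidth 2.
One such decomposition:
Bags: B1 = {3, 4, 7}  B2 = {2, 3, 7}  B3 = {2, 7, 8}  B4 = {2, 5, 8}  B5 = {5, 6, 8}  B6 = {1, 5, 6}
Tree: B1–B2, B2–B3, B3–B4, B4–B5, B5–B6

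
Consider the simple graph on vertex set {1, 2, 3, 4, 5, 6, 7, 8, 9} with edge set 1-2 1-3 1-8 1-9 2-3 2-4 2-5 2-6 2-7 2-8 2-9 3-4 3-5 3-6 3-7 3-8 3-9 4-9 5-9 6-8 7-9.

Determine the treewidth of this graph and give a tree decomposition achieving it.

Each bag holds 4 vertices, so the decomposition has width 3, which upper-bounds the treewidth. On the other hand G contains the 4-clique {1, 2, 3, 8}. A clique must lie in a single bag of any decomposition, so no decomposition can have width below 3. Hence tw(G) = 3 exactly.

Treewidth 3.
One optimal decomposition is:
Bags: B1 = {2, 3, 5, 9}  B2 = {1, 2, 3, 9}  B3 = {1, 2, 3, 8}  B4 = {2, 3, 4, 9}  B5 = {2, 3, 6, 8}  B6 = {2, 3, 7, 9}
Tree: B1–B2, B2–B3, B2–B4, B3–B5, B2–B6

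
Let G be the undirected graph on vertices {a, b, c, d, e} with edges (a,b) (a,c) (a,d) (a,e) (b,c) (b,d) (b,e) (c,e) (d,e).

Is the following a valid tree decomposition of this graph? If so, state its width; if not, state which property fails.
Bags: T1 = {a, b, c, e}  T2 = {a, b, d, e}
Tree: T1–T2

Checking the three conditions: (i) the bags cover all of {a, b, c, d, e}; (ii) for each edge, some bag contains both endpoints; (iii) the bags containing any fixed vertex form a subtree. All hold, so the decomposition is valid with width 4 − 1 = 3.

Yes; width 3.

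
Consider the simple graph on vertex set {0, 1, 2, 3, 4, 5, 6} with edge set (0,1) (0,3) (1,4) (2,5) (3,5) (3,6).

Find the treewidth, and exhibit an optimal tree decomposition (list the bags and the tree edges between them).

Treewidth 1.
Bags: B1 = {3, 5}  B2 = {3, 6}  B3 = {0, 3}  B4 = {2, 5}  B5 = {0, 1}  B6 = {1, 4}
Tree: B1–B2, B1–B3, B1–B4, B3–B5, B5–B6

Each bag holds 2 vertices, so the decomposition has width 1, which upper-bounds the treewidth. Since G has at least one edge (e.g. 3–5), it is not an edgeless graph, so tw(G) ≥ 1. Therefore the treewidth is 1.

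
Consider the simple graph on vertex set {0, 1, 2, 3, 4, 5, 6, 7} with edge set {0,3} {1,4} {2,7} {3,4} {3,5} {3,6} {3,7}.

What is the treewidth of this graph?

1

A width-1 tree decomposition is:
Bags: B1 = {3, 4}  B2 = {1, 4}  B3 = {3, 7}  B4 = {2, 7}  B5 = {0, 3}  B6 = {3, 5}  B7 = {3, 6}
Tree: B1–B2, B1–B3, B3–B4, B1–B5, B5–B6, B5–B7
Each bag holds 2 vertices, so the decomposition has width 1, which upper-bounds the treewidth. Any graph with an edge has treewidth ≥ 1, and G has the edge 4–3. Combining the bounds, tw(G) = 1.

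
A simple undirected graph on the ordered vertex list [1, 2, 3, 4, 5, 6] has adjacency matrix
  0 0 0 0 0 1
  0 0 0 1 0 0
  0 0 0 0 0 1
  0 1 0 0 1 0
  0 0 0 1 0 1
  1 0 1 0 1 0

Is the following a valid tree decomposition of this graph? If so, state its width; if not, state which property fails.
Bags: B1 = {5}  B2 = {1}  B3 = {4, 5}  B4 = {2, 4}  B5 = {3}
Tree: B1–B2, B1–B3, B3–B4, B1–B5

A tree decomposition must satisfy three properties: every vertex lies in some bag; for every edge, both endpoints lie together in some bag; and for every vertex, the bags containing it form a connected subtree. Here vertex 6 appears in no bag, so the decomposition is invalid.

No — vertex 6 appears in no bag.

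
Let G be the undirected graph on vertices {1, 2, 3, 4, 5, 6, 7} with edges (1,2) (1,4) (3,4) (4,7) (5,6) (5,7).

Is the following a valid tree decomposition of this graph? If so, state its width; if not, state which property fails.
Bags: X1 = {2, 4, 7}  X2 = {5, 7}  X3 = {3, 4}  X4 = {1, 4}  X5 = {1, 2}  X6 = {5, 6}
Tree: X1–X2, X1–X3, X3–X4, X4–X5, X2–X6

A tree decomposition must satisfy three properties: every vertex lies in some bag; for every edge, both endpoints lie together in some bag; and for every vertex, the bags containing it form a connected subtree. Here bags containing vertex 2 are not connected in the tree, so the decomposition is invalid.

No — bags containing vertex 2 are not connected in the tree.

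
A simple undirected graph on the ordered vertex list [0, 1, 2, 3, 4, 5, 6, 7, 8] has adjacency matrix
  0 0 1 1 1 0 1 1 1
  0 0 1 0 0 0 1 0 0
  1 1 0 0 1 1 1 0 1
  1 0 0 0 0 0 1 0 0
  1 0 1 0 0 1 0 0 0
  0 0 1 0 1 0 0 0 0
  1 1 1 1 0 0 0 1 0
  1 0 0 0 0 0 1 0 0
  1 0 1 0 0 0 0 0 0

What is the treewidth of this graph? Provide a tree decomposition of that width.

Treewidth 2.
Bags: B1 = {0, 6, 7}  B2 = {0, 2, 6}  B3 = {1, 2, 6}  B4 = {0, 3, 6}  B5 = {0, 2, 4}  B6 = {0, 2, 8}  B7 = {2, 4, 5}
Tree: B1–B2, B2–B3, B1–B4, B2–B5, B5–B6, B5–B7

Each bag holds 3 vertices, so the decomposition has width 2, which upper-bounds the treewidth. Conversely, {0, 2, 8} is a clique of size 3, and the vertices of any clique must share a bag in every tree decomposition; so some bag has ≥ 3 vertices and tw(G) ≥ 2. Therefore the treewidth is 2.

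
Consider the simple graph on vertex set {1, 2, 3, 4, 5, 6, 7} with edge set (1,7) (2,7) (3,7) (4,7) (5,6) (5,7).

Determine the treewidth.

A width-1 tree decomposition is:
Bags: B1 = {1, 7}  B2 = {5, 7}  B3 = {4, 7}  B4 = {5, 6}  B5 = {2, 7}  B6 = {3, 7}
Tree: B1–B2, B1–B3, B2–B4, B2–B5, B5–B6
The largest bag has 2 vertices, giving width 1; this decomposition certifies tw(G) ≤ 1. G has an edge, so its treewidth is at least 1. Combining the bounds, tw(G) = 1.

1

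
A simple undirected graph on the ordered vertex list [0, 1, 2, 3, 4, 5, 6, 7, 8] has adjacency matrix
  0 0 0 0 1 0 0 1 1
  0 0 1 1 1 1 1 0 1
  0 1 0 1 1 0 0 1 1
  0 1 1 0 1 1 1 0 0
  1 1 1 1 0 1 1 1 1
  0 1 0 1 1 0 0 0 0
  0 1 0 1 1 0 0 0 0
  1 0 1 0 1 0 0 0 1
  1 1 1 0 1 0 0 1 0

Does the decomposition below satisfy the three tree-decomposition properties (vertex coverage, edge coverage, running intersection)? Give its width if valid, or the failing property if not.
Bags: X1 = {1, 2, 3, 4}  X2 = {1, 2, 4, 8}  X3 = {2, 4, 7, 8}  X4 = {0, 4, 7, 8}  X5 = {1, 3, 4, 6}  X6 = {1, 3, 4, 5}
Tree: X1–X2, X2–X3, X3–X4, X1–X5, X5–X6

Checking the three conditions: (i) the bags cover all of {0, 1, 2, 3, 4, 5, 6, 7, 8}; (ii) for each edge, some bag contains both endpoints; (iii) the bags containing any fixed vertex form a subtree. All hold, so the decomposition is valid with width 4 − 1 = 3.

Yes; width 3.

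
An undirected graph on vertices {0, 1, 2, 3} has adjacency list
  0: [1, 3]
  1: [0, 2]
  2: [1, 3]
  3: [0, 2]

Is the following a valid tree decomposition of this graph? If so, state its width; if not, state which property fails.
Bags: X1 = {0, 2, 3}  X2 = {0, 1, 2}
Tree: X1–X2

Yes; width 2.

Every vertex of G appears in some bag (union = {0, 1, 2, 3}); every edge is covered by a bag; and for each vertex v the set of bags containing v is connected in the bag tree. The decomposition is therefore valid. The largest bag has 3 vertices, so the width is 2.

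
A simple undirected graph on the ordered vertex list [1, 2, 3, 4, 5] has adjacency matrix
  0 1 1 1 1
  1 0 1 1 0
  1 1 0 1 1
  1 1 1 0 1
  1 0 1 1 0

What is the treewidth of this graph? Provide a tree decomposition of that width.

Treewidth 3.
Bags: B1 = {1, 2, 3, 4}  B2 = {1, 3, 4, 5}
Tree: B1–B2

Each bag holds 4 vertices, so the decomposition has width 3, which upper-bounds the treewidth. For the lower bound, the 4 vertices {1, 2, 3, 4} are pairwise adjacent, and any tree decomposition puts a clique entirely inside one bag — forcing width ≥ 3. The upper and lower bounds meet at 3, so that is the treewidth.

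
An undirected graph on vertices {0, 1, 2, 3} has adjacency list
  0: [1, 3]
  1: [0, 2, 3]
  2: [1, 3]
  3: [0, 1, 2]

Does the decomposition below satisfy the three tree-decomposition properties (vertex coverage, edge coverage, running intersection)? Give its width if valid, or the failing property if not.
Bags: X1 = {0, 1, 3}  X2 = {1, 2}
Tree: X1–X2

No — edge (3,2) lies in no bag.

A tree decomposition must satisfy three properties: every vertex lies in some bag; for every edge, both endpoints lie together in some bag; and for every vertex, the bags containing it form a connected subtree. Here edge (3,2) lies in no bag, so the decomposition is invalid.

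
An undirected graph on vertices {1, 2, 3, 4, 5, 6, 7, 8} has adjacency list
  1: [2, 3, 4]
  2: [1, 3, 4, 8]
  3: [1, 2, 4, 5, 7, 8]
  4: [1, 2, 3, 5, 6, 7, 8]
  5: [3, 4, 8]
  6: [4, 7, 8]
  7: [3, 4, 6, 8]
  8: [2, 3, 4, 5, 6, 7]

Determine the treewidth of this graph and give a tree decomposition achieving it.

Treewidth 3.
Bags: B1 = {3, 4, 7, 8}  B2 = {2, 3, 4, 8}  B3 = {1, 2, 3, 4}  B4 = {4, 6, 7, 8}  B5 = {3, 4, 5, 8}
Tree: B1–B2, B2–B3, B1–B4, B1–B5

The largest bag has 4 vertices, giving width 3; this decomposition certifies tw(G) ≤ 3. On the other hand G contains the 4-clique {2, 3, 4, 8}. A clique must lie in a single bag of any decomposition, so no decomposition can have width below 3. Combining the bounds, tw(G) = 3.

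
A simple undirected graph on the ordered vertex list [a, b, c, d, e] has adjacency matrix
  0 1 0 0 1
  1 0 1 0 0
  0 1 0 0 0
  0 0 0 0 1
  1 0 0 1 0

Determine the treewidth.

A width-1 tree decomposition is:
Bags: B1 = {a, b}  B2 = {b, c}  B3 = {a, e}  B4 = {d, e}
Tree: B1–B2, B1–B3, B3–B4
Each bag holds 2 vertices, so the decomposition has width 1, which upper-bounds the treewidth. Any graph with an edge has treewidth ≥ 1, and G has the edge a–b. The upper and lower bounds meet at 1, so that is the treewidth.

1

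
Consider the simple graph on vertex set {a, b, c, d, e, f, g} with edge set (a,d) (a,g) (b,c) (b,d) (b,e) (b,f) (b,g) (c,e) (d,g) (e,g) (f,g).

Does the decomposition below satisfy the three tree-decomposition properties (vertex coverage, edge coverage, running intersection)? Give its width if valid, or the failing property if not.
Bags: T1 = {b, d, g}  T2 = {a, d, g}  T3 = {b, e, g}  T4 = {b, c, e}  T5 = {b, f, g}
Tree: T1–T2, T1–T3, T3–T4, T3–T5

Vertex coverage: the bags together contain {a, b, c, d, e, f, g}, the full vertex set. Edge coverage: each edge of G has both endpoints in at least one bag. Running intersection: for every vertex, the bags containing it form a connected subtree. All three properties hold, so this is a valid tree decomposition of width max|bag| − 1 = 2, and hence tw(G) ≤ 2.

Yes; width 2.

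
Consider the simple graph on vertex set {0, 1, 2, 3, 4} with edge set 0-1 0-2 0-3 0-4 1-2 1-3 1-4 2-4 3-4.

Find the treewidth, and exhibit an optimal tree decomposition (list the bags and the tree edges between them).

The largest bag has 4 vertices, giving width 3; this decomposition certifies tw(G) ≤ 3. For the lower bound, the 4 vertices {0, 1, 2, 4} are pairwise adjacent, and any tree decomposition puts a clique entirely inside one bag — forcing width ≥ 3. Combining the bounds, tw(G) = 3.

Treewidth 3.
Bags: B1 = {0, 1, 2, 4}  B2 = {0, 1, 3, 4}
Tree: B1–B2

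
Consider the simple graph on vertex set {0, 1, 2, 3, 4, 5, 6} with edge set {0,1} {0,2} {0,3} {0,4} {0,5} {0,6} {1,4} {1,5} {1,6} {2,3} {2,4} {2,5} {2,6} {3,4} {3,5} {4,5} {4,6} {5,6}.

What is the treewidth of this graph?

A width-4 tree decomposition is:
Bags: B1 = {0, 2, 4, 5, 6}  B2 = {0, 2, 3, 4, 5}  B3 = {0, 1, 4, 5, 6}
Tree: B1–B2, B1–B3
Each bag holds 5 vertices, so the decomposition has width 4, which upper-bounds the treewidth. Conversely, {0, 1, 4, 5, 6} is a clique of size 5, and the vertices of any clique must share a bag in every tree decomposition; so some bag has ≥ 5 vertices and tw(G) ≥ 4. Combining the bounds, tw(G) = 4.

4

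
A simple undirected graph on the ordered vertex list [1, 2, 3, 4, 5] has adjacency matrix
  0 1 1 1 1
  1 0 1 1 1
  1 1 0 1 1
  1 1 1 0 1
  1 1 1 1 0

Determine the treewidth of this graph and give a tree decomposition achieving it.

With just one bag of size 5, the width is 5 − 1 = 4, so tw(G) ≤ 4. For the lower bound, the 5 vertices {1, 2, 3, 4, 5} are pairwise adjacent, and any tree decomposition puts a clique entirely inside one bag — forcing width ≥ 4. Hence tw(G) = 4 exactly.

Treewidth 4.
One optimal decomposition is:
Bags: B1 = {1, 2, 3, 4, 5}
Tree: (single bag)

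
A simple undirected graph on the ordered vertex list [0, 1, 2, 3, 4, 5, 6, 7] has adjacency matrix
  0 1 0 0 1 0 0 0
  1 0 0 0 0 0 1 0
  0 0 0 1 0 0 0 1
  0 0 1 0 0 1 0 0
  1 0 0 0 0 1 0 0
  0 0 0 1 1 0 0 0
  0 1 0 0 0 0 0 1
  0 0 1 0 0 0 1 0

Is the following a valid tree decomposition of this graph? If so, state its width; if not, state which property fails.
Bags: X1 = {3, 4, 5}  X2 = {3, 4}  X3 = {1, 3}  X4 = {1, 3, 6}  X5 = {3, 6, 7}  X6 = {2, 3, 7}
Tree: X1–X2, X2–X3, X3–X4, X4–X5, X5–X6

No — vertex 0 appears in no bag.

A tree decomposition must satisfy three properties: every vertex lies in some bag; for every edge, both endpoints lie together in some bag; and for every vertex, the bags containing it form a connected subtree. Here vertex 0 appears in no bag, so the decomposition is invalid.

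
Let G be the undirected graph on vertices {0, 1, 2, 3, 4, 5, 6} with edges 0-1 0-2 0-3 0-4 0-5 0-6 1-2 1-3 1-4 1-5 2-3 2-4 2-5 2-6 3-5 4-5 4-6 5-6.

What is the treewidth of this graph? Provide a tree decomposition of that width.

Treewidth 4.
Bags: B1 = {0, 2, 4, 5, 6}  B2 = {0, 1, 2, 4, 5}  B3 = {0, 1, 2, 3, 5}
Tree: B1–B2, B2–B3

Each bag holds 5 vertices, so the decomposition has width 4, which upper-bounds the treewidth. Conversely, {0, 1, 2, 3, 5} is a clique of size 5, and the vertices of any clique must share a bag in every tree decomposition; so some bag has ≥ 5 vertices and tw(G) ≥ 4. Therefore the treewidth is 4.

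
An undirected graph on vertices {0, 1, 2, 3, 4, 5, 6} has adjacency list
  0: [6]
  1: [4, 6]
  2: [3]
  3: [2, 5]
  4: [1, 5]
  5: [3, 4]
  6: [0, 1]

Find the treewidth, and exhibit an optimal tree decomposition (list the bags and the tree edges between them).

Treewidth 1.
One such decomposition:
Bags: B1 = {0, 6}  B2 = {1, 6}  B3 = {1, 4}  B4 = {4, 5}  B5 = {3, 5}  B6 = {2, 3}
Tree: B1–B2, B2–B3, B3–B4, B4–B5, B5–B6

Each bag holds 2 vertices, so the decomposition has width 1, which upper-bounds the treewidth. Since G has at least one edge (e.g. 0–6), it is not an edgeless graph, so tw(G) ≥ 1. The upper and lower bounds meet at 1, so that is the treewidth.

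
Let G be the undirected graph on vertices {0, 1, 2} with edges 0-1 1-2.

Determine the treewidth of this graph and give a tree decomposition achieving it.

Treewidth 1.
Bags: B1 = {0, 1}  B2 = {1, 2}
Tree: B1–B2

Each bag holds 2 vertices, so the decomposition has width 1, which upper-bounds the treewidth. Any graph with an edge has treewidth ≥ 1, and G has the edge 1–0. The upper and lower bounds meet at 1, so that is the treewidth.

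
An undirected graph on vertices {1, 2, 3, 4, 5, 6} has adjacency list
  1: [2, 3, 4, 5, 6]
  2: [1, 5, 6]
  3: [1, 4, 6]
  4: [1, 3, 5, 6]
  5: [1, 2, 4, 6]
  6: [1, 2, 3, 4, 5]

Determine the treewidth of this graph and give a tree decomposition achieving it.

Every bag has size at most 4, so the width is 4 − 1 = 3 and tw(G) ≤ 3. On the other hand G contains the 4-clique {1, 2, 5, 6}. A clique must lie in a single bag of any decomposition, so no decomposition can have width below 3. Therefore the treewidth is 3.

Treewidth 3.
One such decomposition:
Bags: B1 = {1, 3, 4, 6}  B2 = {1, 4, 5, 6}  B3 = {1, 2, 5, 6}
Tree: B1–B2, B2–B3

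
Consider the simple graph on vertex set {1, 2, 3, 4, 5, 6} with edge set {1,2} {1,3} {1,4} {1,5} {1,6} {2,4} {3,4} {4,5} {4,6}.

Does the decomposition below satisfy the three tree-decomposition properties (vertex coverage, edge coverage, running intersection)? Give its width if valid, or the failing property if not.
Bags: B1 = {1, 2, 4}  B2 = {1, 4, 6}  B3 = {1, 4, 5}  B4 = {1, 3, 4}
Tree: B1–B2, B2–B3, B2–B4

Vertex coverage: the bags together contain {1, 2, 3, 4, 5, 6}, the full vertex set. Edge coverage: each edge of G has both endpoints in at least one bag. Running intersection: for every vertex, the bags containing it form a connected subtree. All three properties hold, so this is a valid tree decomposition of width max|bag| − 1 = 2, and hence tw(G) ≤ 2.

Yes; width 2.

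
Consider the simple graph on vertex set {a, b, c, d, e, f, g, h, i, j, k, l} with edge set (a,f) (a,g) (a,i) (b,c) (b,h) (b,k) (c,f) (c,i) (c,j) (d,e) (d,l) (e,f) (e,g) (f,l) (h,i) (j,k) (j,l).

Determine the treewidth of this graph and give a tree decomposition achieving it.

Each bag holds 4 vertices, so the decomposition has width 3, which upper-bounds the treewidth. For the lower bound: the 4 vertex sets {b,h,k}, {i}, {c}, {a,f,j,l} are disjoint, each induces a connected subgraph, and every pair is joined by at least one edge of G. Contracting each set to a single vertex therefore yields K_{4} as a minor, and since treewidth is minor-monotone, tw(G) ≥ tw(K_{4}) = 3. Hence tw(G) = 3 exactly.

Treewidth 3.
One optimal decomposition is:
Bags: B1 = {b, h, i, k}  B2 = {b, c, i, k}  B3 = {c, i, j, k}  B4 = {a, c, i, j}  B5 = {a, c, f, j}  B6 = {a, f, j, l}  B7 = {a, f, g, l}  B8 = {e, f, g, l}  B9 = {d, e, g, l}
Tree: B1–B2, B2–B3, B3–B4, B4–B5, B5–B6, B6–B7, B7–B8, B8–B9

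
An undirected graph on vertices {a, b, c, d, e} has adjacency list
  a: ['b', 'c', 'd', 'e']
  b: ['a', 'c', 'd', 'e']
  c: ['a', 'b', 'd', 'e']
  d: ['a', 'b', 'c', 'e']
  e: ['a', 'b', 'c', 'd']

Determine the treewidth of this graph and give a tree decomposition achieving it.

Treewidth 4.
One such decomposition:
Bags: B1 = {a, b, c, d, e}
Tree: (single bag)

A single bag containing all 5 vertices is trivially a valid decomposition of width 4. On the other hand G contains the 5-clique {a, b, c, d, e}. A clique must lie in a single bag of any decomposition, so no decomposition can have width below 4. Hence tw(G) = 4 exactly.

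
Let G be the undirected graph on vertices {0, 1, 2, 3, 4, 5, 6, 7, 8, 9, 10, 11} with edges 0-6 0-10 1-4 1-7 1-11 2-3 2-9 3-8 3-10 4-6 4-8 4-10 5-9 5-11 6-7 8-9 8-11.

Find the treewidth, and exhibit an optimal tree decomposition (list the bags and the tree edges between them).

Each bag holds 4 vertices, so the decomposition has width 3, which upper-bounds the treewidth. For the lower bound: the 4 vertex sets {0,6,7}, {10}, {4}, {1,3,8,11} are disjoint, each induces a connected subgraph, and every pair is joined by at least one edge of G. Contracting each set to a single vertex therefore yields K_{4} as a minor, and since treewidth is minor-monotone, tw(G) ≥ tw(K_{4}) = 3. Combining the bounds, tw(G) = 3.

Treewidth 3.
One such decomposition:
Bags: B1 = {0, 6, 7, 10}  B2 = {4, 6, 7, 10}  B3 = {1, 4, 7, 10}  B4 = {1, 3, 4, 10}  B5 = {1, 3, 4, 8}  B6 = {1, 3, 8, 11}  B7 = {2, 3, 8, 11}  B8 = {2, 8, 9, 11}  B9 = {2, 5, 9, 11}
Tree: B1–B2, B2–B3, B3–B4, B4–B5, B5–B6, B6–B7, B7–B8, B8–B9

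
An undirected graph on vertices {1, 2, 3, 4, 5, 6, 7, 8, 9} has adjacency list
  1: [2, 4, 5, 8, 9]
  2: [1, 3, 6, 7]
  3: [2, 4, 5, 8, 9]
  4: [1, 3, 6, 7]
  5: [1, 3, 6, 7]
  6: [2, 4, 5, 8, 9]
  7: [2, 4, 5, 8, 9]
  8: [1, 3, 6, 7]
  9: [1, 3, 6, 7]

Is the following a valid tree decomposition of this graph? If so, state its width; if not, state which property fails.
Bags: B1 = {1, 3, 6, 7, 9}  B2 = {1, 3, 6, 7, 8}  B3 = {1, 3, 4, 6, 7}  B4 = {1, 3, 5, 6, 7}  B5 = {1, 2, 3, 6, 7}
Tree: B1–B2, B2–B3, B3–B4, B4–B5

Checking the three conditions: (i) the bags cover all of {1, 2, 3, 4, 5, 6, 7, 8, 9}; (ii) for each edge, some bag contains both endpoints; (iii) the bags containing any fixed vertex form a subtree. All hold, so the decomposition is valid with width 5 − 1 = 4.

Yes; width 4.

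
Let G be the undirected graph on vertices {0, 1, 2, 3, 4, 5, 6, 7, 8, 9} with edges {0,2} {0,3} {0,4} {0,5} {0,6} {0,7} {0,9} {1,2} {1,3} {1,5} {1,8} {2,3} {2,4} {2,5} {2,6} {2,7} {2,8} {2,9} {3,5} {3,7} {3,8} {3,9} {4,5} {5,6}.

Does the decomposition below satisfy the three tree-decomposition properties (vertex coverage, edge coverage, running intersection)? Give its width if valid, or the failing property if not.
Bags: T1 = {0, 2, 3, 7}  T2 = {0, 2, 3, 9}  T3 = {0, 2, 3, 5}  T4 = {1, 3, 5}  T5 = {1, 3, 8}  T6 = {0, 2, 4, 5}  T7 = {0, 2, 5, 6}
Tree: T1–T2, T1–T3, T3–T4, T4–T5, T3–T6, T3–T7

A tree decomposition must satisfy three properties: every vertex lies in some bag; for every edge, both endpoints lie together in some bag; and for every vertex, the bags containing it form a connected subtree. Here edge (2,1) lies in no bag, so the decomposition is invalid.

No — edge (2,1) lies in no bag.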